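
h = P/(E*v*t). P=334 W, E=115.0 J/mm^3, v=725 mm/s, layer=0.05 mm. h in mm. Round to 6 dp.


h = 334 / (115.0*725*0.05) = 0.08012 mm


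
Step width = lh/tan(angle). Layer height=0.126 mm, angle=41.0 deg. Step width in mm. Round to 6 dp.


step = 0.126 / tan(41.0) = 0.144946 mm


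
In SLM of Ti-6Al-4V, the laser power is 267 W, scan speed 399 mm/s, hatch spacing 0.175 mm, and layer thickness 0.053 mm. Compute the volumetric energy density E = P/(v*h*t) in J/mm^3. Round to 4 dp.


E = 267 / (399*0.175*0.053) = 72.148 J/mm^3


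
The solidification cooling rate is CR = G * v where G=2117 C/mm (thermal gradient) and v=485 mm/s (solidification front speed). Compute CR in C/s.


CR = 2117 * 485 = 1026745 C/s


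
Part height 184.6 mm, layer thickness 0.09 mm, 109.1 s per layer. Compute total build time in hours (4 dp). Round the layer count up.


Layers = ceil(184.6/0.09) = 2052
t = 2052 * 109.1 / 3600 = 62.187 hrs


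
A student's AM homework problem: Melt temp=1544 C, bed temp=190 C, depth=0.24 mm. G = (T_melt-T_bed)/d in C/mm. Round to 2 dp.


G = (1544-190)/0.24 = 5641.67 C/mm


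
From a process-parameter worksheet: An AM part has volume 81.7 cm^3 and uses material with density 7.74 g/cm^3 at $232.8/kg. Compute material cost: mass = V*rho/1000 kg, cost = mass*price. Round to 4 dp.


Mass = 81.7*7.74/1000 = 0.632358 kg
Cost = 0.632358 * 232.8 = 147.2129 $


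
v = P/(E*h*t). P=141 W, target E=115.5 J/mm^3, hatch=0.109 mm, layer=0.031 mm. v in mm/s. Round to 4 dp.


v = 141 / (115.5*0.109*0.031) = 361.2842 mm/s


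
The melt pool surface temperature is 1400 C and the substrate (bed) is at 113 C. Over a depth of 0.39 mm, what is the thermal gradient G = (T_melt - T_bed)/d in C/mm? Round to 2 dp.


G = (1400-113)/0.39 = 3300.0 C/mm


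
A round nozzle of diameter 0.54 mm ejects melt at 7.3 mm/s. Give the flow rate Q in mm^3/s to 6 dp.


A = pi*(0.54/2)^2 = 0.2290221 mm^2
Q = 0.2290221 * 7.3 = 1.671861 mm^3/s


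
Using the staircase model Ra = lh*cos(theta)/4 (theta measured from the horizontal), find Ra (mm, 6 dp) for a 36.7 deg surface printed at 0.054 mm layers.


Ra = 0.054 * cos(36.7) / 4 = 0.010824 mm


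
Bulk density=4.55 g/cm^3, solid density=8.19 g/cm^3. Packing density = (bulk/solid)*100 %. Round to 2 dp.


Packing = (4.55/8.19)*100 = 55.56 %


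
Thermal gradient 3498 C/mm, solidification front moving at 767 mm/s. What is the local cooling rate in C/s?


CR = 3498 * 767 = 2682966 C/s


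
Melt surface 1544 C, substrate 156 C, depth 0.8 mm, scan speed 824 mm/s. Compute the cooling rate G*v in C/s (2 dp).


G = (1544-156)/0.8 = 1735.0 C/mm
CR = 1735.0 * 824 = 1429640.0 C/s


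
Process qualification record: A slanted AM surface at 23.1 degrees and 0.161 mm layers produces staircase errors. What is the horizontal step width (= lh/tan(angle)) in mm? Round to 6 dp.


step = 0.161 / tan(23.1) = 0.377459 mm


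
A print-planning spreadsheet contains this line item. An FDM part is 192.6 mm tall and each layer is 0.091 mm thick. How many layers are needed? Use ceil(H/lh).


Layers = ceil(192.6/0.091) = 2117


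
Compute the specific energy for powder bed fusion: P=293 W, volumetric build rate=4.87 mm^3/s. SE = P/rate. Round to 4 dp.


SE = 293 / 4.87 = 60.1643 J/mm^3


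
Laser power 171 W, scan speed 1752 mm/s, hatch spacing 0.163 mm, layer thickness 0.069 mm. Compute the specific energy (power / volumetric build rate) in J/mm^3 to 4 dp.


Build rate = 1752 * 0.163 * 0.069 = 19.704744 mm^3/s
SE = 171 / 19.704744 = 8.6781 J/mm^3


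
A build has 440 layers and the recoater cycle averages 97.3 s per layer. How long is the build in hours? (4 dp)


t = 440 * 97.3 / 3600 = 11.8922 hrs


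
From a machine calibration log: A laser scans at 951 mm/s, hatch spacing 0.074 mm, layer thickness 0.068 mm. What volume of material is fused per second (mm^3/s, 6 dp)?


Rate = 951 * 0.074 * 0.068 = 4.785432 mm^3/s


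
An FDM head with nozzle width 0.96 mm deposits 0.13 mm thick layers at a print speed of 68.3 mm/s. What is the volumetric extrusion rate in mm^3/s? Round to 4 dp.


Rate = 0.96 * 0.13 * 68.3 = 8.5238 mm^3/s


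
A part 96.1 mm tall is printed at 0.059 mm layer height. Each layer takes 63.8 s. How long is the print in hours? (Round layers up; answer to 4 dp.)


Layers = ceil(96.1/0.059) = 1629
t = 1629 * 63.8 / 3600 = 28.8695 hrs


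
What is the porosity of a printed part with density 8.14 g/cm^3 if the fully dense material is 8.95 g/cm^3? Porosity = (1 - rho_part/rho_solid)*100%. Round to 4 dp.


Porosity = (1-8.14/8.95)*100 = 9.0503 %


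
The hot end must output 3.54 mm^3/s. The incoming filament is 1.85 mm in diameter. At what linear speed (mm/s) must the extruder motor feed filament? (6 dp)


A = pi*(1.85/2)^2 = 2.688025
v = 3.54 / 2.688025 = 1.316952 mm/s


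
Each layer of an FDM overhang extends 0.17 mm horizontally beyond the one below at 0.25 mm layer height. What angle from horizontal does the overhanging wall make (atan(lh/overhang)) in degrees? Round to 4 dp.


angle = atan(0.25/0.17) = 55.7843 degrees


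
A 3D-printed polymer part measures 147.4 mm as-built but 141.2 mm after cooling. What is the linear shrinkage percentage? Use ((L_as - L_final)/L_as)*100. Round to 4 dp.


Shrinkage = ((147.4-141.2)/147.4)*100 = 4.2062 %


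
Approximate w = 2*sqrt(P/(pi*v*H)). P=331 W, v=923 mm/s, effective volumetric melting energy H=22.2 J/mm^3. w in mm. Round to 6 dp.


w = 2*sqrt(331/(pi*923*22.2)) = 0.143414 mm


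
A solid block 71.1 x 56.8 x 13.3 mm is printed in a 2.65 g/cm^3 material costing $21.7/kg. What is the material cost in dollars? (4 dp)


V = 71.1 * 56.8 * 13.3 = 53711.784 mm^3 = 53.711784 cm^3
Mass = 53.711784 * 2.65 / 1000 = 0.14233623 kg
Cost = 0.14233623 * 21.7 = 3.0887 $


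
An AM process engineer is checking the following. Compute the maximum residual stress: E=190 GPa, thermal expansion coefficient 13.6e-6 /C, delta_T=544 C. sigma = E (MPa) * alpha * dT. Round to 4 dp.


sigma = 190*1000 * 13.6e-6 * 544 = 1405.696 MPa


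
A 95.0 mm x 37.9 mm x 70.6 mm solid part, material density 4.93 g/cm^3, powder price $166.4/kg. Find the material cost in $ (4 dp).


V = 95.0 * 37.9 * 70.6 = 254195.3 mm^3 = 254.1953 cm^3
Mass = 254.1953 * 4.93 / 1000 = 1.25318283 kg
Cost = 1.25318283 * 166.4 = 208.5296 $


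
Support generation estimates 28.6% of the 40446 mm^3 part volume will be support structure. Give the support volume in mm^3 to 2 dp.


V_support = 40446 * 0.286 = 11567.56 mm^3


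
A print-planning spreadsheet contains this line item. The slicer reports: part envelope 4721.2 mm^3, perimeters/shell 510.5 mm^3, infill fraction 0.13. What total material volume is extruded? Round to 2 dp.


V_infill = (4721.2 - 510.5) * 0.13 = 547.39
V_total = 510.5 + 547.39 = 1057.89 mm^3


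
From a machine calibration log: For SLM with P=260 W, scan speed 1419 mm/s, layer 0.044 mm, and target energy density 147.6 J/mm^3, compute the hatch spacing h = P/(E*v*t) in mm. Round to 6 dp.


h = 260 / (147.6*1419*0.044) = 0.028213 mm


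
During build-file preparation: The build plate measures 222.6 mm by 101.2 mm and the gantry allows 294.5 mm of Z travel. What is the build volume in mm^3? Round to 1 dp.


V = 222.6 * 101.2 * 294.5 = 6634236.8 mm^3


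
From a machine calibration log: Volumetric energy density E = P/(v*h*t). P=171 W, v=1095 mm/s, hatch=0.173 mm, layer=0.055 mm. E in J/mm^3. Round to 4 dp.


E = 171 / (1095*0.173*0.055) = 16.4124 J/mm^3


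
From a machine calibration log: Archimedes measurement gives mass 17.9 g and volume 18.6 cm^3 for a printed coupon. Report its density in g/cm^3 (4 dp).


rho = 17.9 / 18.6 = 0.9624 g/cm^3


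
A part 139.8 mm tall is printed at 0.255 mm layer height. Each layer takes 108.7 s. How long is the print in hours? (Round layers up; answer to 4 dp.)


Layers = ceil(139.8/0.255) = 549
t = 549 * 108.7 / 3600 = 16.5768 hrs


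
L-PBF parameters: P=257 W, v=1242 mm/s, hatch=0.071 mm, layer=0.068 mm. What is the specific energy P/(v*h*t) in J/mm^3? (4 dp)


Build rate = 1242 * 0.071 * 0.068 = 5.996376 mm^3/s
SE = 257 / 5.996376 = 42.8592 J/mm^3


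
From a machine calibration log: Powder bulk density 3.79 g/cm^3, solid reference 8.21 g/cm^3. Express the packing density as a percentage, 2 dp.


Packing = (3.79/8.21)*100 = 46.16 %


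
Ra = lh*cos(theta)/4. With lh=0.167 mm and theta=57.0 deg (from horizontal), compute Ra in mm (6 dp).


Ra = 0.167 * cos(57.0) / 4 = 0.022739 mm


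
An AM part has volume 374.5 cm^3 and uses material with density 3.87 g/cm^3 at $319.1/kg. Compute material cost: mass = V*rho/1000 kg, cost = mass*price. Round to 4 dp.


Mass = 374.5*3.87/1000 = 1.449315 kg
Cost = 1.449315 * 319.1 = 462.4764 $


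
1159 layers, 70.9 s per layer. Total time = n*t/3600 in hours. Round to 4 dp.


t = 1159 * 70.9 / 3600 = 22.8259 hrs


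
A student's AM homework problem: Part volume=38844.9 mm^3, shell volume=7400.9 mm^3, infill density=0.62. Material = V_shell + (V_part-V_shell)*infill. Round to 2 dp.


V_infill = (38844.9 - 7400.9) * 0.62 = 19495.28
V_total = 7400.9 + 19495.28 = 26896.18 mm^3


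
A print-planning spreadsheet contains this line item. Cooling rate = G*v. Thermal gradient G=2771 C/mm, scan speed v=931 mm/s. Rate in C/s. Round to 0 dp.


CR = 2771 * 931 = 2579801 C/s


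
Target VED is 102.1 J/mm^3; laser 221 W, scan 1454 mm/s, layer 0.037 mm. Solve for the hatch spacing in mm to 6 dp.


h = 221 / (102.1*1454*0.037) = 0.040235 mm


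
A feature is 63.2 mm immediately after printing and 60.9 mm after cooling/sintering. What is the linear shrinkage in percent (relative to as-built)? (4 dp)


Shrinkage = ((63.2-60.9)/63.2)*100 = 3.6392 %


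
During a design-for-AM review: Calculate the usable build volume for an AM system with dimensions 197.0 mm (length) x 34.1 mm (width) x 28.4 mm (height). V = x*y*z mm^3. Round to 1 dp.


V = 197.0 * 34.1 * 28.4 = 190782.7 mm^3


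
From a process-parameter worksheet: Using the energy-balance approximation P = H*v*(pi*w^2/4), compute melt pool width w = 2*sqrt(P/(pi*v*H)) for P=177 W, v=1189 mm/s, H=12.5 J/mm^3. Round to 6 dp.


w = 2*sqrt(177/(pi*1189*12.5)) = 0.123139 mm


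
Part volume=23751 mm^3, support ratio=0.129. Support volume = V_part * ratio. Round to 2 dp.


V_support = 23751 * 0.129 = 3063.88 mm^3


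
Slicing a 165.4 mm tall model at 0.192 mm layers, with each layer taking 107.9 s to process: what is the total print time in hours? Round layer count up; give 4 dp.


Layers = ceil(165.4/0.192) = 862
t = 862 * 107.9 / 3600 = 25.8361 hrs


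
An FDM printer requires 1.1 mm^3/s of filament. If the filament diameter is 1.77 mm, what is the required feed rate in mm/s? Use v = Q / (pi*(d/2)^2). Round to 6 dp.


A = pi*(1.77/2)^2 = 2.460574
v = 1.1 / 2.460574 = 0.44705 mm/s


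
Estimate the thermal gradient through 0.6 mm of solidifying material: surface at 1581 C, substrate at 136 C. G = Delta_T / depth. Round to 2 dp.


G = (1581-136)/0.6 = 2408.33 C/mm


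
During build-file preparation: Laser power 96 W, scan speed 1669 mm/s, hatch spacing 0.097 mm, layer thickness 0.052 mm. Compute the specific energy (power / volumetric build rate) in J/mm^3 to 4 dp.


Build rate = 1669 * 0.097 * 0.052 = 8.418436 mm^3/s
SE = 96 / 8.418436 = 11.4035 J/mm^3


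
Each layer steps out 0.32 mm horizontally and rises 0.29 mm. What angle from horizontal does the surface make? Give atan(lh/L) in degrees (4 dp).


angle = atan(0.29/0.32) = 42.1844 degrees


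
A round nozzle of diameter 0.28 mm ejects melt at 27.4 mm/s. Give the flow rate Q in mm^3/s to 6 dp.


A = pi*(0.28/2)^2 = 0.06157522 mm^2
Q = 0.06157522 * 27.4 = 1.687161 mm^3/s


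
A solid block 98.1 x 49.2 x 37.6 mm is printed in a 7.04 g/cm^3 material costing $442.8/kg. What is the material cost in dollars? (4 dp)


V = 98.1 * 49.2 * 37.6 = 181477.152 mm^3 = 181.477152 cm^3
Mass = 181.477152 * 7.04 / 1000 = 1.27759915 kg
Cost = 1.27759915 * 442.8 = 565.7209 $


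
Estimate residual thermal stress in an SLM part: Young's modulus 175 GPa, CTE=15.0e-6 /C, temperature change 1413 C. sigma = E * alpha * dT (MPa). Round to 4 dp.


sigma = 175*1000 * 15.0e-6 * 1413 = 3709.125 MPa


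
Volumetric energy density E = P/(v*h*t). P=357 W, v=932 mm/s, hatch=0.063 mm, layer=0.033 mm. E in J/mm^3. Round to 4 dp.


E = 357 / (932*0.063*0.033) = 184.2459 J/mm^3


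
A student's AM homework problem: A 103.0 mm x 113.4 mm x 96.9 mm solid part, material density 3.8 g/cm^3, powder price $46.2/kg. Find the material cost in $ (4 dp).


V = 103.0 * 113.4 * 96.9 = 1131811.38 mm^3 = 1131.81138 cm^3
Mass = 1131.81138 * 3.8 / 1000 = 4.30088324 kg
Cost = 4.30088324 * 46.2 = 198.7008 $


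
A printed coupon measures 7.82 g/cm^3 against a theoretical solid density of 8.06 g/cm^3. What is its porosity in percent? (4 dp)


Porosity = (1-7.82/8.06)*100 = 2.9777 %


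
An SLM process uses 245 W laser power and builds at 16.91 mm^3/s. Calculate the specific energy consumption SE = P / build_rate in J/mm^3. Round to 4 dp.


SE = 245 / 16.91 = 14.4885 J/mm^3


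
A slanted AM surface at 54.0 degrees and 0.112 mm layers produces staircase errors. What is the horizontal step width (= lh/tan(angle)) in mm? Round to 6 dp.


step = 0.112 / tan(54.0) = 0.081373 mm


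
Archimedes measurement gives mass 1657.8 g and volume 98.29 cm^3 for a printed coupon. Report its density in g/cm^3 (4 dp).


rho = 1657.8 / 98.29 = 16.8664 g/cm^3


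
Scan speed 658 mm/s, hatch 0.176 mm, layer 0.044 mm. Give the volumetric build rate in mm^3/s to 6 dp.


Rate = 658 * 0.176 * 0.044 = 5.095552 mm^3/s


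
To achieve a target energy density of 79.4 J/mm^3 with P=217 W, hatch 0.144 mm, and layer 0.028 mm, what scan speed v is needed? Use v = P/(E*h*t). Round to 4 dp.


v = 217 / (79.4*0.144*0.028) = 677.8268 mm/s


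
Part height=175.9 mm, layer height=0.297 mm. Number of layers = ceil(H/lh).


Layers = ceil(175.9/0.297) = 593


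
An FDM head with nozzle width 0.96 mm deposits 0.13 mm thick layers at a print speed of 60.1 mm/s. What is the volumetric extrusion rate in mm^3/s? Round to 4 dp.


Rate = 0.96 * 0.13 * 60.1 = 7.5005 mm^3/s


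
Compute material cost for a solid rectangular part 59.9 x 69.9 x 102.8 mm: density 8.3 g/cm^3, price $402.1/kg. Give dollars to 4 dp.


V = 59.9 * 69.9 * 102.8 = 430424.628 mm^3 = 430.424628 cm^3
Mass = 430.424628 * 8.3 / 1000 = 3.57252441 kg
Cost = 3.57252441 * 402.1 = 1436.5121 $


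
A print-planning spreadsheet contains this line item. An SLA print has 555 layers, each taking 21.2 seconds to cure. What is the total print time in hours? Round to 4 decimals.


t = 555 * 21.2 / 3600 = 3.2683 hrs


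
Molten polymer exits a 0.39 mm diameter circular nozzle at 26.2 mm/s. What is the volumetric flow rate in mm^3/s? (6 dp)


A = pi*(0.39/2)^2 = 0.11945906 mm^2
Q = 0.11945906 * 26.2 = 3.129827 mm^3/s


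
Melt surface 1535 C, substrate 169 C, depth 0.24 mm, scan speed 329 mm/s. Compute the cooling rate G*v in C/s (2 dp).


G = (1535-169)/0.24 = 5691.66666667 C/mm
CR = 5691.66666667 * 329 = 1872558.33 C/s


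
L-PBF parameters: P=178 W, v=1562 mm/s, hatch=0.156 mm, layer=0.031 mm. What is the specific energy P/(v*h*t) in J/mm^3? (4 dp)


Build rate = 1562 * 0.156 * 0.031 = 7.553832 mm^3/s
SE = 178 / 7.553832 = 23.5642 J/mm^3


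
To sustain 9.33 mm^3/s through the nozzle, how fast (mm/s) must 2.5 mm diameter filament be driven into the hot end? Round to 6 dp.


A = pi*(2.5/2)^2 = 4.908739
v = 9.33 / 4.908739 = 1.900692 mm/s


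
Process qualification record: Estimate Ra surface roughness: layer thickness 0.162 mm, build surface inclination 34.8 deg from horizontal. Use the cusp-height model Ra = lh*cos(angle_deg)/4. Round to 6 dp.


Ra = 0.162 * cos(34.8) / 4 = 0.033257 mm


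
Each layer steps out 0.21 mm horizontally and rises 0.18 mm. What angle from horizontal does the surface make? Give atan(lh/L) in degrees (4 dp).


angle = atan(0.18/0.21) = 40.6013 degrees


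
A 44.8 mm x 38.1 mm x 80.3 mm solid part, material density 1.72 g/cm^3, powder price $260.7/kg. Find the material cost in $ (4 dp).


V = 44.8 * 38.1 * 80.3 = 137062.464 mm^3 = 137.062464 cm^3
Mass = 137.062464 * 1.72 / 1000 = 0.23574744 kg
Cost = 0.23574744 * 260.7 = 61.4594 $


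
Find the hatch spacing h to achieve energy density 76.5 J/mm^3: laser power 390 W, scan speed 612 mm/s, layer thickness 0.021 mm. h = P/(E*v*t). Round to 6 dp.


h = 390 / (76.5*612*0.021) = 0.396673 mm


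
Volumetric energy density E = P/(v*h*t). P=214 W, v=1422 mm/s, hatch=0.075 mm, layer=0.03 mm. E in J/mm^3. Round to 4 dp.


E = 214 / (1422*0.075*0.03) = 66.8855 J/mm^3


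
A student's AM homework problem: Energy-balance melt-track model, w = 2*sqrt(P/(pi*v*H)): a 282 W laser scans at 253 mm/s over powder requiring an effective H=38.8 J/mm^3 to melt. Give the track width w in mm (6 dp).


w = 2*sqrt(282/(pi*253*38.8)) = 0.191251 mm


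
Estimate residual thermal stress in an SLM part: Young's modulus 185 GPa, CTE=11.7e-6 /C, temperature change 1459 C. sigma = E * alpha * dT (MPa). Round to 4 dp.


sigma = 185*1000 * 11.7e-6 * 1459 = 3158.0055 MPa


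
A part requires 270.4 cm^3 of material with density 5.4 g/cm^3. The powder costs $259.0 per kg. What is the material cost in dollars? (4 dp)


Mass = 270.4*5.4/1000 = 1.46016 kg
Cost = 1.46016 * 259.0 = 378.1814 $


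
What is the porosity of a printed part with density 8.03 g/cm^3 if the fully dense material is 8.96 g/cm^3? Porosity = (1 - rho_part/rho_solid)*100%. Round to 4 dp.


Porosity = (1-8.03/8.96)*100 = 10.3795 %


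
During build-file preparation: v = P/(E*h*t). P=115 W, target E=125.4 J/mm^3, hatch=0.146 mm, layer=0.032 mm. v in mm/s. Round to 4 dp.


v = 115 / (125.4*0.146*0.032) = 196.2897 mm/s


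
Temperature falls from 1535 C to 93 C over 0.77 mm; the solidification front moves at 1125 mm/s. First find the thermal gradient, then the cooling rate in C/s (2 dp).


G = (1535-93)/0.77 = 1872.72727273 C/mm
CR = 1872.72727273 * 1125 = 2106818.18 C/s


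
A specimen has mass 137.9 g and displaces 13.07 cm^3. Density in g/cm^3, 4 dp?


rho = 137.9 / 13.07 = 10.5509 g/cm^3


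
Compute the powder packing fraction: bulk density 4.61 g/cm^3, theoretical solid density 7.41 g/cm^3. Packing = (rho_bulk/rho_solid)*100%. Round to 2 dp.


Packing = (4.61/7.41)*100 = 62.21 %


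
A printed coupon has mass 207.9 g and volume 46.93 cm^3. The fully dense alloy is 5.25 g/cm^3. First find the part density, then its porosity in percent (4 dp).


rho_part = 207.9 / 46.93 = 4.43000213 g/cm^3
Porosity = (1 - 4.43000213/5.25)*100 = 15.619 %


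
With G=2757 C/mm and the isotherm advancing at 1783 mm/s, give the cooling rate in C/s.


CR = 2757 * 1783 = 4915731 C/s


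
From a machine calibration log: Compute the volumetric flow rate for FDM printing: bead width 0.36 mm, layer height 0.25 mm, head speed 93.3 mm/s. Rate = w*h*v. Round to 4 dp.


Rate = 0.36 * 0.25 * 93.3 = 8.397 mm^3/s


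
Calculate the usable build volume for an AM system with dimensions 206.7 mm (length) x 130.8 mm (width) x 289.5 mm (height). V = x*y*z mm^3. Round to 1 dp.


V = 206.7 * 130.8 * 289.5 = 7827026.2 mm^3


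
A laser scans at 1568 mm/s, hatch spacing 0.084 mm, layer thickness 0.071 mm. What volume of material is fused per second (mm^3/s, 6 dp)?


Rate = 1568 * 0.084 * 0.071 = 9.351552 mm^3/s


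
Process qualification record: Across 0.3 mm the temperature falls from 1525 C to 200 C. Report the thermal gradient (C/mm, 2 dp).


G = (1525-200)/0.3 = 4416.67 C/mm


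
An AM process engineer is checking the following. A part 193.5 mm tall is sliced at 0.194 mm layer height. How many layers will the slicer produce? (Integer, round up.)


Layers = ceil(193.5/0.194) = 998


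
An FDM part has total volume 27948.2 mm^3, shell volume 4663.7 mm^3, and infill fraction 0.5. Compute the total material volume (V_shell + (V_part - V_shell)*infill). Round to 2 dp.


V_infill = (27948.2 - 4663.7) * 0.5 = 11642.25
V_total = 4663.7 + 11642.25 = 16305.95 mm^3


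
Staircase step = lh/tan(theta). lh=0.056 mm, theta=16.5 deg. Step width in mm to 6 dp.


step = 0.056 / tan(16.5) = 0.189053 mm


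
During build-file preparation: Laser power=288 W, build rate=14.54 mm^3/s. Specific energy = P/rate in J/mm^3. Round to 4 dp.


SE = 288 / 14.54 = 19.8074 J/mm^3


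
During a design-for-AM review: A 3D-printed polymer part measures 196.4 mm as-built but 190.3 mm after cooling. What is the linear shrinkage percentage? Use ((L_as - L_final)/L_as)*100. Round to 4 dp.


Shrinkage = ((196.4-190.3)/196.4)*100 = 3.1059 %


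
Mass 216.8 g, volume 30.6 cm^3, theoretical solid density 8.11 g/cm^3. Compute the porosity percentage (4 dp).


rho_part = 216.8 / 30.6 = 7.08496732 g/cm^3
Porosity = (1 - 7.08496732/8.11)*100 = 12.6391 %


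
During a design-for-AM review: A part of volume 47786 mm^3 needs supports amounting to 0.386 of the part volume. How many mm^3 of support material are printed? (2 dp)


V_support = 47786 * 0.386 = 18445.4 mm^3


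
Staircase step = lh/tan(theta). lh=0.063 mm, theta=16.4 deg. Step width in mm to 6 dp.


step = 0.063 / tan(16.4) = 0.214056 mm


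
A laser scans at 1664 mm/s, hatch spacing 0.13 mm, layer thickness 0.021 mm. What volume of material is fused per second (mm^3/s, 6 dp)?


Rate = 1664 * 0.13 * 0.021 = 4.54272 mm^3/s


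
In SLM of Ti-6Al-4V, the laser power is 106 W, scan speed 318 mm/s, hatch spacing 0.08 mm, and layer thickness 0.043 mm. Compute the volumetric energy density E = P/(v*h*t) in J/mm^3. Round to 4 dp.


E = 106 / (318*0.08*0.043) = 96.8992 J/mm^3


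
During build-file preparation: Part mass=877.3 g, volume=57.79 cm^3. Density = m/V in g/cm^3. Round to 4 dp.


rho = 877.3 / 57.79 = 15.1808 g/cm^3


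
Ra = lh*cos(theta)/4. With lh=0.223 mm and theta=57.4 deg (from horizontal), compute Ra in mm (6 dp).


Ra = 0.223 * cos(57.4) / 4 = 0.030036 mm


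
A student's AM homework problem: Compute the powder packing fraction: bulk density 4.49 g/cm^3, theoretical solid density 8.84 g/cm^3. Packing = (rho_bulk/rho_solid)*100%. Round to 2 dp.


Packing = (4.49/8.84)*100 = 50.79 %


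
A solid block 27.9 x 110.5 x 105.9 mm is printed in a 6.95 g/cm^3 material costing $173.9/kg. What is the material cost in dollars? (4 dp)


V = 27.9 * 110.5 * 105.9 = 326484.405 mm^3 = 326.484405 cm^3
Mass = 326.484405 * 6.95 / 1000 = 2.26906661 kg
Cost = 2.26906661 * 173.9 = 394.5907 $


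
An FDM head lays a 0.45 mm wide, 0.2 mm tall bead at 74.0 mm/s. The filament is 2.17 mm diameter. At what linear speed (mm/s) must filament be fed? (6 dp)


Q = 0.45 * 0.2 * 74.0 = 6.66 mm^3/s
A_fil = pi*(2.17/2)^2 = 3.69836141 mm^2
v_feed = 6.66 / 3.69836141 = 1.800798 mm/s


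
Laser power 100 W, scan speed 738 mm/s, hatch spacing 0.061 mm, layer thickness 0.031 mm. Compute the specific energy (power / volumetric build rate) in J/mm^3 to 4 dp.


Build rate = 738 * 0.061 * 0.031 = 1.395558 mm^3/s
SE = 100 / 1.395558 = 71.6559 J/mm^3


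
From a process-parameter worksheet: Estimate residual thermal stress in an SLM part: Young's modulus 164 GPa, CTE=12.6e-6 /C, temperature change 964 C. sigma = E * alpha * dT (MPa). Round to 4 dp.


sigma = 164*1000 * 12.6e-6 * 964 = 1992.0096 MPa


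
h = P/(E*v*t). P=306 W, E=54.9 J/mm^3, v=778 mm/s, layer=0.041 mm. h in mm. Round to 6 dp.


h = 306 / (54.9*778*0.041) = 0.174737 mm


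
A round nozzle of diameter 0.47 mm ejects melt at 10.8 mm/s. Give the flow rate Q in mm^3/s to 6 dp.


A = pi*(0.47/2)^2 = 0.17349445 mm^2
Q = 0.17349445 * 10.8 = 1.87374 mm^3/s


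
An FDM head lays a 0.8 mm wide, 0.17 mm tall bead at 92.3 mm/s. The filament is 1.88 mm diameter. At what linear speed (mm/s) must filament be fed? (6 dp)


Q = 0.8 * 0.17 * 92.3 = 12.5528 mm^3/s
A_fil = pi*(1.88/2)^2 = 2.77591127 mm^2
v_feed = 12.5528 / 2.77591127 = 4.522047 mm/s


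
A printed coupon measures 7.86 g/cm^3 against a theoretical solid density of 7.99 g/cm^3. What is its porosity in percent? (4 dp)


Porosity = (1-7.86/7.99)*100 = 1.627 %


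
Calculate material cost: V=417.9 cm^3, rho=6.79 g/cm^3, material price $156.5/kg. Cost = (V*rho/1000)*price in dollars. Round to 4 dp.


Mass = 417.9*6.79/1000 = 2.837541 kg
Cost = 2.837541 * 156.5 = 444.0752 $


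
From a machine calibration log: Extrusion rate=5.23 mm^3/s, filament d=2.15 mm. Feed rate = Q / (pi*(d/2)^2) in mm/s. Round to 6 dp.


A = pi*(2.15/2)^2 = 3.630503
v = 5.23 / 3.630503 = 1.440572 mm/s


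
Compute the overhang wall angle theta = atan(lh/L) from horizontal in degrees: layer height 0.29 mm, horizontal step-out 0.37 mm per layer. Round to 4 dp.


angle = atan(0.29/0.37) = 38.0888 degrees


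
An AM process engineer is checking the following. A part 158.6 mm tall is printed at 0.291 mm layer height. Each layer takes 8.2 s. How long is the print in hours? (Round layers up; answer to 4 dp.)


Layers = ceil(158.6/0.291) = 546
t = 546 * 8.2 / 3600 = 1.2437 hrs


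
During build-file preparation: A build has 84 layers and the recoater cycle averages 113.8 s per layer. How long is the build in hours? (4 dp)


t = 84 * 113.8 / 3600 = 2.6553 hrs


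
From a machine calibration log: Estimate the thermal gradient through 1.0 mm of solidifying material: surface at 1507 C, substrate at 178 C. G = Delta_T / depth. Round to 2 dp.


G = (1507-178)/1.0 = 1329.0 C/mm


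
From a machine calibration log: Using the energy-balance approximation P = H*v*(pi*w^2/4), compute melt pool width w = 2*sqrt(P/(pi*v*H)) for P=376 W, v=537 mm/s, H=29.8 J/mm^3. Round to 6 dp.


w = 2*sqrt(376/(pi*537*29.8)) = 0.172963 mm


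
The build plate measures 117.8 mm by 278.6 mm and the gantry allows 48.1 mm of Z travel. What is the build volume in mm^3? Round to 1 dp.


V = 117.8 * 278.6 * 48.1 = 1578597.7 mm^3


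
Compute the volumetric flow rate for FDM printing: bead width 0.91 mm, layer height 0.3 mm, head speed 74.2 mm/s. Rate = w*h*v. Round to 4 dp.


Rate = 0.91 * 0.3 * 74.2 = 20.2566 mm^3/s


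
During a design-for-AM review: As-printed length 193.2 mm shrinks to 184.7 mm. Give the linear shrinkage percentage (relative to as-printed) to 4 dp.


Shrinkage = ((193.2-184.7)/193.2)*100 = 4.3996 %


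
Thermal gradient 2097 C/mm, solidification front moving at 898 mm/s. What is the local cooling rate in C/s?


CR = 2097 * 898 = 1883106 C/s


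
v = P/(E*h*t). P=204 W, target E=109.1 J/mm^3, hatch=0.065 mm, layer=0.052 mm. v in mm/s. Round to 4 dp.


v = 204 / (109.1*0.065*0.052) = 553.2083 mm/s


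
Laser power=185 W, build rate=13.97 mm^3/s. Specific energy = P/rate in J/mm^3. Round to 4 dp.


SE = 185 / 13.97 = 13.2427 J/mm^3


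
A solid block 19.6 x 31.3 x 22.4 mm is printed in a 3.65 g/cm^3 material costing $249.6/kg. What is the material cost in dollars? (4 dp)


V = 19.6 * 31.3 * 22.4 = 13741.952 mm^3 = 13.741952 cm^3
Mass = 13.741952 * 3.65 / 1000 = 0.05015812 kg
Cost = 0.05015812 * 249.6 = 12.5195 $


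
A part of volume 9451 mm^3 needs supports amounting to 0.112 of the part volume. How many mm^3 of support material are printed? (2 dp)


V_support = 9451 * 0.112 = 1058.51 mm^3


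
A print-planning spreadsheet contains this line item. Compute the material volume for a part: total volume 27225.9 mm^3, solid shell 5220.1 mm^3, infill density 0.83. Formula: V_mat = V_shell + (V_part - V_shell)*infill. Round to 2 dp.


V_infill = (27225.9 - 5220.1) * 0.83 = 18264.81
V_total = 5220.1 + 18264.81 = 23484.91 mm^3


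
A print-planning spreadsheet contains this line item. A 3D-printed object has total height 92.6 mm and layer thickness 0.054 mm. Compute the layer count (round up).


Layers = ceil(92.6/0.054) = 1715


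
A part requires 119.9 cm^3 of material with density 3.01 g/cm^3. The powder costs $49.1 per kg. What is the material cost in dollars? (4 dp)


Mass = 119.9*3.01/1000 = 0.360899 kg
Cost = 0.360899 * 49.1 = 17.7201 $


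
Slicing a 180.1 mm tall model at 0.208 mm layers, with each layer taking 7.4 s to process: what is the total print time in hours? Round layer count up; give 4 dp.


Layers = ceil(180.1/0.208) = 866
t = 866 * 7.4 / 3600 = 1.7801 hrs


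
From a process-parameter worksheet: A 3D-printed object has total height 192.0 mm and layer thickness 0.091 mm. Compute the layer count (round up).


Layers = ceil(192.0/0.091) = 2110


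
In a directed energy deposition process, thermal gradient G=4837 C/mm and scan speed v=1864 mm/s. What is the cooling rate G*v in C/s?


CR = 4837 * 1864 = 9016168 C/s


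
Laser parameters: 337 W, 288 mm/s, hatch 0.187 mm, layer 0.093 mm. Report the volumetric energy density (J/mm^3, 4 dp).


E = 337 / (288*0.187*0.093) = 67.2842 J/mm^3


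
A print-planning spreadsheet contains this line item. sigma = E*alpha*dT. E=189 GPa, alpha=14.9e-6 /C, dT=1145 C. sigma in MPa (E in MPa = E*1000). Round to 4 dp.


sigma = 189*1000 * 14.9e-6 * 1145 = 3224.4345 MPa


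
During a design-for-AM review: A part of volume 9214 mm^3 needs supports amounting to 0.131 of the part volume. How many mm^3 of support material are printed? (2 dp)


V_support = 9214 * 0.131 = 1207.03 mm^3


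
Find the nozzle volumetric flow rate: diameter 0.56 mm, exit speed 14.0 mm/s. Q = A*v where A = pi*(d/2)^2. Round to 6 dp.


A = pi*(0.56/2)^2 = 0.24630086 mm^2
Q = 0.24630086 * 14.0 = 3.448212 mm^3/s


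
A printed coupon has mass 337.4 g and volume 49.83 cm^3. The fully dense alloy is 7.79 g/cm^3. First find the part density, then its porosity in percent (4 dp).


rho_part = 337.4 / 49.83 = 6.77102147 g/cm^3
Porosity = (1 - 6.77102147/7.79)*100 = 13.0806 %


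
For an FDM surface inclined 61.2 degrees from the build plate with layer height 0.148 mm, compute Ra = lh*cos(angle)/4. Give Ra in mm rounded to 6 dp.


Ra = 0.148 * cos(61.2) / 4 = 0.017825 mm


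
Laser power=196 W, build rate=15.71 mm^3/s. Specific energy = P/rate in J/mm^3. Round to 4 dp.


SE = 196 / 15.71 = 12.4761 J/mm^3


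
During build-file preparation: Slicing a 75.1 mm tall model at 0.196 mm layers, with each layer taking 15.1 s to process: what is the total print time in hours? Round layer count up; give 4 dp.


Layers = ceil(75.1/0.196) = 384
t = 384 * 15.1 / 3600 = 1.6107 hrs


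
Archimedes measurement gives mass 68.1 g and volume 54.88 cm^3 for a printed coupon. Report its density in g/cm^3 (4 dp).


rho = 68.1 / 54.88 = 1.2409 g/cm^3


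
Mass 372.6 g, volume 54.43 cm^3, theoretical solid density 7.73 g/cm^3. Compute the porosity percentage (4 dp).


rho_part = 372.6 / 54.43 = 6.84548962 g/cm^3
Porosity = (1 - 6.84548962/7.73)*100 = 11.4426 %


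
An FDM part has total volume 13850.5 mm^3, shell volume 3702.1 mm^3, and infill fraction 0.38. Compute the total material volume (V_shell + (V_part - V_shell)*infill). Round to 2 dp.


V_infill = (13850.5 - 3702.1) * 0.38 = 3856.39
V_total = 3702.1 + 3856.39 = 7558.49 mm^3


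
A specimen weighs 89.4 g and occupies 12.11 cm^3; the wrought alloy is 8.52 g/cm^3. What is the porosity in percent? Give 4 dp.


rho_part = 89.4 / 12.11 = 7.38232865 g/cm^3
Porosity = (1 - 7.38232865/8.52)*100 = 13.353 %


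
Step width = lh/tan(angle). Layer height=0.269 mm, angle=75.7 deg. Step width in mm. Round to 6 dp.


step = 0.269 / tan(75.7) = 0.068567 mm


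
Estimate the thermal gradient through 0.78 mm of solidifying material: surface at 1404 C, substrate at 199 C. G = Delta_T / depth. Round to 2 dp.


G = (1404-199)/0.78 = 1544.87 C/mm


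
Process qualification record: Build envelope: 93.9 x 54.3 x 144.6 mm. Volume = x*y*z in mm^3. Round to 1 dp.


V = 93.9 * 54.3 * 144.6 = 737282.1 mm^3


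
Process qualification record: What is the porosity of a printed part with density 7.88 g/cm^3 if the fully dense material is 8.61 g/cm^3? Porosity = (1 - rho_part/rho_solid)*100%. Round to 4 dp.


Porosity = (1-7.88/8.61)*100 = 8.4785 %


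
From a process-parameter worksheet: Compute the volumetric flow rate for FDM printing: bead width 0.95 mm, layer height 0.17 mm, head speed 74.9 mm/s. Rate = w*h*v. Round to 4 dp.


Rate = 0.95 * 0.17 * 74.9 = 12.0964 mm^3/s


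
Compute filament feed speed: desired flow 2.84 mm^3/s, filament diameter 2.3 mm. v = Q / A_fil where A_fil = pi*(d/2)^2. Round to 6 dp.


A = pi*(2.3/2)^2 = 4.154756
v = 2.84 / 4.154756 = 0.683554 mm/s


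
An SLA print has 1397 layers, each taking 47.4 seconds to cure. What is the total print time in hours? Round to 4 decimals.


t = 1397 * 47.4 / 3600 = 18.3938 hrs


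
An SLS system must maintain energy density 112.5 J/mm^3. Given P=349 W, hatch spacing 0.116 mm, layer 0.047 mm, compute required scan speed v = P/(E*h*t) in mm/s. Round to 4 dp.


v = 349 / (112.5*0.116*0.047) = 569.0063 mm/s


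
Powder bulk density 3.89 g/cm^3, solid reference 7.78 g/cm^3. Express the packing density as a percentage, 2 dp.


Packing = (3.89/7.78)*100 = 50.0 %


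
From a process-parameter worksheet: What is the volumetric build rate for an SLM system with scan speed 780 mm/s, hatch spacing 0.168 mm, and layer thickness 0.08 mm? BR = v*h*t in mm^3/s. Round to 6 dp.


Rate = 780 * 0.168 * 0.08 = 10.4832 mm^3/s


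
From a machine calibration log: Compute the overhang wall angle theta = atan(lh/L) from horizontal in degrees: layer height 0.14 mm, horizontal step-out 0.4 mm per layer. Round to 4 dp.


angle = atan(0.14/0.4) = 19.29 degrees


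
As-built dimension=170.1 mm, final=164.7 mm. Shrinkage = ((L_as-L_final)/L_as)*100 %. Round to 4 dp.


Shrinkage = ((170.1-164.7)/170.1)*100 = 3.1746 %


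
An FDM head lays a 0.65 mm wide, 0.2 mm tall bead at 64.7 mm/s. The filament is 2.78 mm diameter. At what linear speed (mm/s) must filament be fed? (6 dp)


Q = 0.65 * 0.2 * 64.7 = 8.411 mm^3/s
A_fil = pi*(2.78/2)^2 = 6.06987117 mm^2
v_feed = 8.411 / 6.06987117 = 1.385697 mm/s


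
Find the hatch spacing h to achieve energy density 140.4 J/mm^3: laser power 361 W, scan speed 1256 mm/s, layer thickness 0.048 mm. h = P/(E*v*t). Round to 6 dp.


h = 361 / (140.4*1256*0.048) = 0.042649 mm


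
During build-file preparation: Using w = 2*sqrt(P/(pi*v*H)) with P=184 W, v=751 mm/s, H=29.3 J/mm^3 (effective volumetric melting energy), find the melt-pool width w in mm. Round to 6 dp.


w = 2*sqrt(184/(pi*751*29.3)) = 0.103183 mm


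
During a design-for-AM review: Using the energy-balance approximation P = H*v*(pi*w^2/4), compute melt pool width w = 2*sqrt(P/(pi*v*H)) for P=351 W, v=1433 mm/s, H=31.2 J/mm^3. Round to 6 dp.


w = 2*sqrt(351/(pi*1433*31.2)) = 0.099979 mm


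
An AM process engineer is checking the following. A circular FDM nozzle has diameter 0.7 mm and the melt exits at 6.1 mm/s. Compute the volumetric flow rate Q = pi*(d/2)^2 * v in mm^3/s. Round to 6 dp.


A = pi*(0.7/2)^2 = 0.3848451 mm^2
Q = 0.3848451 * 6.1 = 2.347555 mm^3/s


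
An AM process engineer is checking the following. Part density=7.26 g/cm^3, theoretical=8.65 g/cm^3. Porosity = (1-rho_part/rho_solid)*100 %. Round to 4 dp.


Porosity = (1-7.26/8.65)*100 = 16.0694 %


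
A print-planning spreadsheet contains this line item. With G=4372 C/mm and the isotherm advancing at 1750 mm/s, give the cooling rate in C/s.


CR = 4372 * 1750 = 7651000 C/s


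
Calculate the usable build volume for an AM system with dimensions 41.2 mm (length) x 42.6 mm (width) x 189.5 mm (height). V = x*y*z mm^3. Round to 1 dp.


V = 41.2 * 42.6 * 189.5 = 332595.2 mm^3


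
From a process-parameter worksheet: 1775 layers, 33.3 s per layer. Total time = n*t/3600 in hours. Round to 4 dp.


t = 1775 * 33.3 / 3600 = 16.4188 hrs


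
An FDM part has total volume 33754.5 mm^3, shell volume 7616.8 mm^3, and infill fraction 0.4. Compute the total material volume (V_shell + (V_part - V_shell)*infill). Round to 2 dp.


V_infill = (33754.5 - 7616.8) * 0.4 = 10455.08
V_total = 7616.8 + 10455.08 = 18071.88 mm^3


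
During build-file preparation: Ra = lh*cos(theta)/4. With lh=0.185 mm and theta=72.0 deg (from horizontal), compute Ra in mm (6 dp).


Ra = 0.185 * cos(72.0) / 4 = 0.014292 mm


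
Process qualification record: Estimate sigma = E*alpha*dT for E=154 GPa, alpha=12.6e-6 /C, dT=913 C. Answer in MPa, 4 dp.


sigma = 154*1000 * 12.6e-6 * 913 = 1771.5852 MPa


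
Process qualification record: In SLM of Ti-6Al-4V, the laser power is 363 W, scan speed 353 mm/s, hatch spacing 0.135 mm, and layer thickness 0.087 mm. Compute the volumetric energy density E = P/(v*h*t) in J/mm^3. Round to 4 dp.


E = 363 / (353*0.135*0.087) = 87.5546 J/mm^3


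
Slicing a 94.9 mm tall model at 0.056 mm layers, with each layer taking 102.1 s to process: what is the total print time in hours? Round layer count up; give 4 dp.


Layers = ceil(94.9/0.056) = 1695
t = 1695 * 102.1 / 3600 = 48.0721 hrs


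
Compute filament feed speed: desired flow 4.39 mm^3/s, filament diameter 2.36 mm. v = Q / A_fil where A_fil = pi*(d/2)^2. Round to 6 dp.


A = pi*(2.36/2)^2 = 4.374354
v = 4.39 / 4.374354 = 1.003577 mm/s


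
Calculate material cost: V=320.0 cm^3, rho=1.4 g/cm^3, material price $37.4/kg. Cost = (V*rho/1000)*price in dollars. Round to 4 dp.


Mass = 320.0*1.4/1000 = 0.448 kg
Cost = 0.448 * 37.4 = 16.7552 $


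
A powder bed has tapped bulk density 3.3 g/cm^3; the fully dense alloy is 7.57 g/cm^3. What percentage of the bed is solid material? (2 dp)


Packing = (3.3/7.57)*100 = 43.59 %


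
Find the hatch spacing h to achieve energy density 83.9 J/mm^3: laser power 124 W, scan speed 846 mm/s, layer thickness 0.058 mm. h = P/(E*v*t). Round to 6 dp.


h = 124 / (83.9*846*0.058) = 0.03012 mm


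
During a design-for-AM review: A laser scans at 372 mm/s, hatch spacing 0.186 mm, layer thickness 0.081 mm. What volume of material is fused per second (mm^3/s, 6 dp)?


Rate = 372 * 0.186 * 0.081 = 5.604552 mm^3/s


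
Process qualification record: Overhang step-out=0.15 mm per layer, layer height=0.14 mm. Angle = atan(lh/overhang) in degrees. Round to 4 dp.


angle = atan(0.14/0.15) = 43.0251 degrees


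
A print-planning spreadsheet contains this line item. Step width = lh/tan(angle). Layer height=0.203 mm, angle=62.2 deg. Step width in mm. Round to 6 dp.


step = 0.203 / tan(62.2) = 0.10703 mm


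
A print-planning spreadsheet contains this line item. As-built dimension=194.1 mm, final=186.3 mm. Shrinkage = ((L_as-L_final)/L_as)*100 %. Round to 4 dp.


Shrinkage = ((194.1-186.3)/194.1)*100 = 4.0185 %


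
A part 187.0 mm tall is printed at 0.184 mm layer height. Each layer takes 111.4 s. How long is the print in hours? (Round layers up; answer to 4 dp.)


Layers = ceil(187.0/0.184) = 1017
t = 1017 * 111.4 / 3600 = 31.4705 hrs


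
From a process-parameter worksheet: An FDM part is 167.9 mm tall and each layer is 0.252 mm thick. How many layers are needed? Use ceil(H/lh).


Layers = ceil(167.9/0.252) = 667


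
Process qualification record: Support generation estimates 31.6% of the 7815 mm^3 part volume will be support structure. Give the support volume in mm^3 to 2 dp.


V_support = 7815 * 0.316 = 2469.54 mm^3


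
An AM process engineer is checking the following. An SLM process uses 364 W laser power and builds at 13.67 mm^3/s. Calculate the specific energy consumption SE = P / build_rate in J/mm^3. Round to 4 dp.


SE = 364 / 13.67 = 26.6277 J/mm^3
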